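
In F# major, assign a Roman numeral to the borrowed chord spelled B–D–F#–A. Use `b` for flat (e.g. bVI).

iv7

The root B is the diatonic 4th degree of F# major; the borrowing shows in the chord quality. The diatonic chord on degree 4 would be B (IV), but B–D–F#–A is the minor-seventh chord from F# minor. As a borrowed chord it is labeled iv7.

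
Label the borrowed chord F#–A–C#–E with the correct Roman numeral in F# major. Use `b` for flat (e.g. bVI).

i7

F# is scale degree 1 in F# major. Diatonically F# major has F# (I) on that degree; F#–A–C#–E is instead the minor-seventh chord native to F# minor, so it takes the label i7.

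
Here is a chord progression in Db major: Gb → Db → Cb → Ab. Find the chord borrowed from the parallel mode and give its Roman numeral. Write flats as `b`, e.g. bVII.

bVII

The diatonic triads in Db major are Db, Ebm, Fm, Gb, Ab, Bbm, Cdim. Gb, Db and Ab are all diatonic. But Cb (Cb–Eb–Gb) is foreign: the diatonic vii° on degree 7 is Cdim, whereas Cb comes from Db minor. It is labeled bVII.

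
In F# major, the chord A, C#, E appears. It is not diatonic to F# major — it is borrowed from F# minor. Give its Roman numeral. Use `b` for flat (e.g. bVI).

In F# major scale degree 3 is A#; A is its lowered form, from F# minor. Diatonically F# major has A#m (iii) on that degree; A–C#–E is instead the major chord native to F# minor, so it takes the label bIII.

bIII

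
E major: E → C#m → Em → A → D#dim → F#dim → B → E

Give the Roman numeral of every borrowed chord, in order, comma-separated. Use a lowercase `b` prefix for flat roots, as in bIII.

i, ii°

The diatonic triads in E major are E, F#m, G#m, A, B, C#m, D#dim. Of the given chords, E, C#m, A, D#dim and B are diatonic. Em (E–G–B) doesn't fit — on degree 1 E major would have E (I). Em is the degree-1 chord of E minor, so it is the borrowed i. F#dim (F#–A–C) doesn't fit — on degree 2 E major would have F#m (ii). F#dim is the degree-2 chord of E minor, so it is the borrowed ii°.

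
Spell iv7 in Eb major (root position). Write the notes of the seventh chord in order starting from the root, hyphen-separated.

iv7 is built on scale degree 4, which is Ab in both Eb major and its parallel. In Eb minor the chord on Ab is Ab–Cb–Eb–Gb.

Ab-Cb-Eb-Gb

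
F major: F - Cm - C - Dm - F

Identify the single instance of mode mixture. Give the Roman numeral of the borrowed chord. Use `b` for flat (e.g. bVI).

The diatonic triads in F major are F, Gm, Am, Bb, C, Dm, Edim. Of the given chords, F, C and Dm are diatonic. Cm (C–Eb–G) is not: scale degree 5 in F major carries C (V). In F minor the chord on that degree is Cm, so here it functions as v, borrowed from the parallel minor.

v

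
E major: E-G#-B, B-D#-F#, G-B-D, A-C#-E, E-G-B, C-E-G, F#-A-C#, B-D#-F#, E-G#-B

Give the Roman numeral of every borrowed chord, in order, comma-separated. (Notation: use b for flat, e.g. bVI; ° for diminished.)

bIII, i, bVI

E major has the diatonic set E, F#m, G#m, A, B, C#m, D#dim. E–G#–B = E, B–D#–F# = B, A–C#–E = A and F#–A–C# = F#m all belong to that set. But G–B–D is foreign: the diatonic iii on degree 3 is G#m, whereas G comes from E minor. It is labeled bIII. E–G–B is not: scale degree 1 in E major carries E (I). In E minor the chord on that degree is Em, so here it functions as i, borrowed from the parallel minor. But C–E–G is foreign: the diatonic vi on degree 6 is C#m, whereas C comes from E minor. It is labeled bVI.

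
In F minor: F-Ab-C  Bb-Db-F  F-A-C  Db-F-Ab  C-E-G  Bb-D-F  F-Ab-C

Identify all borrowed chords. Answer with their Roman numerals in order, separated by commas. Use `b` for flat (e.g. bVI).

The diatonic triads in F minor (with V from harmonic minor) are Fm, Gdim, Ab, Bbm, C, Db, Eb. F–Ab–C = Fm, Bb–Db–F = Bbm, Db–F–Ab = Db and C–E–G = C all belong to that set. F–A–C doesn't fit — on degree 1 F minor would have Fm (i). F is the degree-1 chord of F major, so it is the borrowed I. But Bb–D–F is foreign: the diatonic iv on degree 4 is Bbm, whereas Bb comes from F major. It is labeled IV.

I, IV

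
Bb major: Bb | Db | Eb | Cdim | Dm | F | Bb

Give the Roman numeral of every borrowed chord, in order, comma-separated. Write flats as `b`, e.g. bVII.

The diatonic triads in Bb major are Bb, Cm, Dm, Eb, F, Gm, Adim. Of the given chords, Bb, Eb, Dm and F are diatonic. Db (Db–F–Ab) is not: scale degree 3 in Bb major carries Dm (iii). In Bb minor the chord on that degree is Db, so here it functions as bIII, borrowed from the parallel minor. But Cdim (C–Eb–Gb) is foreign: the diatonic ii on degree 2 is Cm, whereas Cdim comes from Bb minor. It is labeled ii°.

bIII, ii°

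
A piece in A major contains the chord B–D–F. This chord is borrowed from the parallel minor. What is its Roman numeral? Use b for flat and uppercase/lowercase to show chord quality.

ii°

B is scale degree 2 in A major. B–D–F is a diminished chord — the form found in A minor, not the diatonic ii (Bm). Borrowed into A major it is written ii°.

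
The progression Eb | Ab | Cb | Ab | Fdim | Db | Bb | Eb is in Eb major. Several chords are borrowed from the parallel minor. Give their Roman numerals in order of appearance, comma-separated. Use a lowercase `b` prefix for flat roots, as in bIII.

bVI, ii°, bVII

The diatonic triads in Eb major are Eb, Fm, Gm, Ab, Bb, Cm, Ddim. Of the given chords, Eb, Ab and Bb are diatonic. Cb (Cb–Eb–Gb) is not: scale degree 6 in Eb major carries Cm (vi). In Eb minor the chord on that degree is Cb, so here it functions as bVI, borrowed from the parallel minor. But Fdim (F–Ab–Cb) is foreign: the diatonic ii on degree 2 is Fm, whereas Fdim comes from Eb minor. It is labeled ii°. Db (Db–F–Ab) doesn't fit — on degree 7 Eb major would have Ddim (vii°). Db is the degree-7 chord of Eb minor, so it is the borrowed bVII.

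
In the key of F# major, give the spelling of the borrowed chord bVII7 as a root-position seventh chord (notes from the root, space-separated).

The root of bVII7 is the lowered 7th degree: E# becomes E. In F# minor the chord on E is E–G#–B–D.

E G# B D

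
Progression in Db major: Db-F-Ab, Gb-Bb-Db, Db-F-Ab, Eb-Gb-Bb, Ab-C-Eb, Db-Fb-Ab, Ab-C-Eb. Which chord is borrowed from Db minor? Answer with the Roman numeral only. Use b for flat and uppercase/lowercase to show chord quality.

i

The diatonic triads in Db major are Db, Ebm, Fm, Gb, Ab, Bbm, Cdim. Db–F–Ab = Db, Gb–Bb–Db = Gb, Eb–Gb–Bb = Ebm and Ab–C–Eb = Ab are all diatonic. Db–Fb–Ab doesn't fit — on degree 1 Db major would have Db (I). Dbm is the degree-1 chord of Db minor, so it is the borrowed i.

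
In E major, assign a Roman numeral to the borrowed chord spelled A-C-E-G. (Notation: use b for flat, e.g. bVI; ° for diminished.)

iv7

A is scale degree 4 in E major. A–C–E–G is a minor-seventh chord — the form found in E minor, not the diatonic IV (A). Borrowed into E major it is written iv7.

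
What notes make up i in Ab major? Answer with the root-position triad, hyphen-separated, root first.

i is built on scale degree 1, which is Ab in both Ab major and its parallel. In Ab minor the chord on Ab is Ab–Cb–Eb.

Ab-Cb-Eb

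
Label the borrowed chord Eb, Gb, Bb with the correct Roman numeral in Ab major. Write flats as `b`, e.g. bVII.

Eb is scale degree 5 in Ab major. Eb–Gb–Bb is a minor chord — the form found in Ab minor, not the diatonic V (Eb). Borrowed into Ab major it is written v.

v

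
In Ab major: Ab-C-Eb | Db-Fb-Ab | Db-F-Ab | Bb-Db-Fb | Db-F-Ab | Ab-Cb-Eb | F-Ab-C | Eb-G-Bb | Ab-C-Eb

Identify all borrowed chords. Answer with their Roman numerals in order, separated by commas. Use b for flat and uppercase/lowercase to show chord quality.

In Ab major the diatonic chords are Ab, Bbm, Cm, Db, Eb, Fm, Gdim. Ab–C–Eb = Ab, Db–F–Ab = Db, F–Ab–C = Fm and Eb–G–Bb = Eb all belong to that set. Db–Fb–Ab is not: scale degree 4 in Ab major carries Db (IV). In Ab minor the chord on that degree is Dbm, so here it functions as iv, borrowed from the parallel minor. But Bb–Db–Fb is foreign: the diatonic ii on degree 2 is Bbm, whereas Bbdim comes from Ab minor. It is labeled ii°. Ab–Cb–Eb doesn't fit — on degree 1 Ab major would have Ab (I). Abm is the degree-1 chord of Ab minor, so it is the borrowed i.

iv, ii°, i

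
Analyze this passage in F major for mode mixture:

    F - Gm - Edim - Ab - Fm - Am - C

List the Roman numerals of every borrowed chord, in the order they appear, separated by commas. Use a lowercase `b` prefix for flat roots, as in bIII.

The diatonic triads in F major are F, Gm, Am, Bb, C, Dm, Edim. F, Gm, Edim, Am and C all belong to that set. Ab (Ab–C–Eb) is not: scale degree 3 in F major carries Am (iii). In F minor the chord on that degree is Ab, so here it functions as bIII, borrowed from the parallel minor. Fm (F–Ab–C) doesn't fit — on degree 1 F major would have F (I). Fm is the degree-1 chord of F minor, so it is the borrowed i.

bIII, i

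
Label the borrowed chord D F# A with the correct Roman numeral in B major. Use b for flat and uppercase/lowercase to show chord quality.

D is the lowered form of scale degree 3 in B major (the diatonic degree 3 is D#). D–F#–A is a major chord — the form found in B minor, not the diatonic iii (D#m). Borrowed into B major it is written bIII.

bIII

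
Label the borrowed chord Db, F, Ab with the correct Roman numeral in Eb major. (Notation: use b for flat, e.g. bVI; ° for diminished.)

In Eb major scale degree 7 is D; Db is its lowered form, from Eb minor. Db–F–Ab is a major chord — the form found in Eb minor, not the diatonic vii° (Ddim). Borrowed into Eb major it is written bVII.

bVII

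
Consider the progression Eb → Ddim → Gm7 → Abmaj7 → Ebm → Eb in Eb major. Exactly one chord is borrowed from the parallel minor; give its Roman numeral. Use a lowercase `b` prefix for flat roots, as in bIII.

i

In Eb major the diatonic chords are Eb, Fm, Gm, Ab, Bb, Cm, Ddim. Eb, Ddim, Gm7 and Abmaj7 are all diatonic. Ebm (Eb–Gb–Bb) is not: scale degree 1 in Eb major carries Eb (I). In Eb minor the chord on that degree is Ebm, so here it functions as i, borrowed from the parallel minor.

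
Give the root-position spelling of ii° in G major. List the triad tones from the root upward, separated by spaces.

A C Eb

The root, A, is scale degree 2 — the same note in G major and G minor; only the chord quality changes. In G minor the chord on A is A–C–Eb.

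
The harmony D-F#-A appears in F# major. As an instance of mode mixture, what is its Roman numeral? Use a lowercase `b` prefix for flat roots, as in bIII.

D is the lowered form of scale degree 6 in F# major (the diatonic degree 6 is D#). D–F#–A is a major chord — the form found in F# minor, not the diatonic vi (D#m). Borrowed into F# major it is written bVI.

bVI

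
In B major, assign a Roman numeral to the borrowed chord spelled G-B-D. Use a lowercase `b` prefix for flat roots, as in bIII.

bVI

In B major scale degree 6 is G#; G is its lowered form, from B minor. The diatonic chord on degree 6 would be G#m (vi), but G–B–D is the major chord from B minor. As a borrowed chord it is labeled bVI.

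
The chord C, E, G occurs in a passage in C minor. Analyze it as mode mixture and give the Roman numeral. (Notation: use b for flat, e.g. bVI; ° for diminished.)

I

The root C is the diatonic 1st degree of C minor; the borrowing shows in the chord quality. Diatonically C minor has Cm (i) on that degree; C–E–G is instead the major chord native to C major, so it takes the label I.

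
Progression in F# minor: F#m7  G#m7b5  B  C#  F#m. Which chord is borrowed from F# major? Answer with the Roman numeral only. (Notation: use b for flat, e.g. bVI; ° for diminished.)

F# minor has the diatonic set F#m, G#dim, A, Bm, C#, D, E (with V from harmonic minor). F#m7, G#m7b5, C# and F#m all belong to that set. B (B–D#–F#) doesn't fit — on degree 4 F# minor would have Bm (iv). B is the degree-4 chord of F# major, so it is the borrowed IV.

IV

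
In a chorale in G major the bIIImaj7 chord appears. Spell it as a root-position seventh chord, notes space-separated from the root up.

Bb D F A

Scale degree 3 in G major is B. bIIImaj7 uses the lowered form, Bb, taken from G minor. In G minor the chord on Bb is Bb–D–F–A.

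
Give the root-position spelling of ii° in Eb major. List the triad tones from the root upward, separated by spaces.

The root, F, is scale degree 2 — the same note in Eb major and Eb minor; only the chord quality changes. Building the diminished chord from the parallel minor on F: F–Ab–Cb.

F Ab Cb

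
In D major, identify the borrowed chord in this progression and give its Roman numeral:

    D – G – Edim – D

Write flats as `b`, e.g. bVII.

ii°

In D major the diatonic chords are D, Em, F#m, G, A, Bm, C#dim. D and G both belong to that set. Edim (E–G–Bb) doesn't fit — on degree 2 D major would have Em (ii). Edim is the degree-2 chord of D minor, so it is the borrowed ii°.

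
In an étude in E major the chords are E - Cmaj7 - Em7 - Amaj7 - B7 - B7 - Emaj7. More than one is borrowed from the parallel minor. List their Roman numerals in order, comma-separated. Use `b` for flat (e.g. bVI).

bVImaj7, i7

The diatonic triads in E major are E, F#m, G#m, A, B, C#m, D#dim. E, Amaj7, B7 and Emaj7 are all diatonic. But Cmaj7 (C–E–G–B) is foreign: the diatonic vi on degree 6 is C#m, whereas Cmaj7 comes from E minor. It is labeled bVImaj7. Em7 (E–G–B–D) is not: scale degree 1 in E major carries E (I). In E minor the chord on that degree is Em7, so here it functions as i7, borrowed from the parallel minor.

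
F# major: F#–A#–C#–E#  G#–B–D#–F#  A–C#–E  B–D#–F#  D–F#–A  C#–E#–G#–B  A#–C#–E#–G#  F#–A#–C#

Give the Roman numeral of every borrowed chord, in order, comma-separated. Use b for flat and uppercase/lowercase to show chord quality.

bIII, bVI

In F# major the diatonic chords are F#, G#m, A#m, B, C#, D#m, E#dim. Of the given chords, F#–A#–C#–E# = F#maj7, G#–B–D#–F# = G#m7, B–D#–F# = B, C#–E#–G#–B = C#7, A#–C#–E#–G# = A#m7 and F#–A#–C# = F# are diatonic. A–C#–E doesn't fit — on degree 3 F# major would have A#m (iii). A is the degree-3 chord of F# minor, so it is the borrowed bIII. D–F#–A doesn't fit — on degree 6 F# major would have D#m (vi). D is the degree-6 chord of F# minor, so it is the borrowed bVI.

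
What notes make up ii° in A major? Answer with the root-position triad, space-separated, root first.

B D F

ii° is built on scale degree 2, which is B in both A major and its parallel. In A minor the chord on B is B–D–F.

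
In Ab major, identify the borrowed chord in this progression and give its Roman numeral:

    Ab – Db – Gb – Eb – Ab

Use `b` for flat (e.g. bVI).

bVII

In Ab major the diatonic chords are Ab, Bbm, Cm, Db, Eb, Fm, Gdim. Ab, Db and Eb all belong to that set. But Gb (Gb–Bb–Db) is foreign: the diatonic vii° on degree 7 is Gdim, whereas Gb comes from Ab minor. It is labeled bVII.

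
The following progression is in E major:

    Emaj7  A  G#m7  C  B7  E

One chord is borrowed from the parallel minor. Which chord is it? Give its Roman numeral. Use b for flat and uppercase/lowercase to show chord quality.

bVI

In E major the diatonic chords are E, F#m, G#m, A, B, C#m, D#dim. Emaj7, A, G#m7, B7 and E are all diatonic. But C (C–E–G) is foreign: the diatonic vi on degree 6 is C#m, whereas C comes from E minor. It is labeled bVI.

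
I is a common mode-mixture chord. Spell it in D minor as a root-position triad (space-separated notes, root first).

D F# A

The root, D, is scale degree 1 — the same note in D minor and D major; only the chord quality changes. Building the major chord from the parallel major on D: D–F#–A.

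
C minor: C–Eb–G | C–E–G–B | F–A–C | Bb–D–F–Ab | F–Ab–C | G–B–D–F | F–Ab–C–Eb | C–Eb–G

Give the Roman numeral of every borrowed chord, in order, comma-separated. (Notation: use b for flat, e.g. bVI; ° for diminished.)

Imaj7, IV

C minor has the diatonic set Cm, Ddim, Eb, Fm, G, Ab, Bb (with V from harmonic minor). C–Eb–G = Cm, Bb–D–F–Ab = Bb7, F–Ab–C = Fm, G–B–D–F = G7 and F–Ab–C–Eb = Fm7 all belong to that set. C–E–G–B doesn't fit — on degree 1 C minor would have Cm (i). Cmaj7 is the degree-1 chord of C major, so it is the borrowed Imaj7. F–A–C is not: scale degree 4 in C minor carries Fm (iv). In C major the chord on that degree is F, so here it functions as IV, borrowed from the parallel major.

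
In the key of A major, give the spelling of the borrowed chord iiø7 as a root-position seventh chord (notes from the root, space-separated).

B D F A

iiø7 is built on scale degree 2, which is B in both A major and its parallel. Stacking thirds in A minor on B gives B–D–F–A.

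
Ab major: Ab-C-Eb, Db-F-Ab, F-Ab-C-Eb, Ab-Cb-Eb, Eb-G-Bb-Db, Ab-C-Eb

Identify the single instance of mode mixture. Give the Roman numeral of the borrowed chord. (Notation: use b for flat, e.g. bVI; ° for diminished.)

In Ab major the diatonic chords are Ab, Bbm, Cm, Db, Eb, Fm, Gdim. Ab–C–Eb = Ab, Db–F–Ab = Db, F–Ab–C–Eb = Fm7 and Eb–G–Bb–Db = Eb7 are all diatonic. Ab–Cb–Eb doesn't fit — on degree 1 Ab major would have Ab (I). Abm is the degree-1 chord of Ab minor, so it is the borrowed i.

i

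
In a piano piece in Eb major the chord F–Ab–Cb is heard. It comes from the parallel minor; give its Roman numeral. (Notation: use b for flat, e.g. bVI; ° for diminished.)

ii°

The root F is the diatonic 2nd degree of Eb major; the borrowing shows in the chord quality. Diatonically Eb major has Fm (ii) on that degree; F–Ab–Cb is instead the diminished chord native to Eb minor, so it takes the label ii°.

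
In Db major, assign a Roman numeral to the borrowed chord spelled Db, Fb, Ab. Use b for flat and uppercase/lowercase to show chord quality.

Db is scale degree 1 in Db major. The diatonic chord on degree 1 would be Db (I), but Db–Fb–Ab is the minor chord from Db minor. As a borrowed chord it is labeled i.

i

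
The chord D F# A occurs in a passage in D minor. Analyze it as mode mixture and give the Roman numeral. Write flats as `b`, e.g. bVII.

I

The root D is the diatonic 1st degree of D minor; the borrowing shows in the chord quality. D–F#–A is a major chord — the form found in D major, not the diatonic i (Dm). Borrowed into D minor it is written I.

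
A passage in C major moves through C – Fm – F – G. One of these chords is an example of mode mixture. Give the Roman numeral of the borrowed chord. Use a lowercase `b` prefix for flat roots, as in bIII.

iv

C major has the diatonic set C, Dm, Em, F, G, Am, Bdim. Of the given chords, C, F and G are diatonic. Fm (F–Ab–C) is not: scale degree 4 in C major carries F (IV). In C minor the chord on that degree is Fm, so here it functions as iv, borrowed from the parallel minor.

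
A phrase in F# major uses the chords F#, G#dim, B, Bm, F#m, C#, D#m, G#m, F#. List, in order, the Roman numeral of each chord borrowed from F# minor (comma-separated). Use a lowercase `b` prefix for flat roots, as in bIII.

ii°, iv, i

The diatonic triads in F# major are F#, G#m, A#m, B, C#, D#m, E#dim. F#, B, C#, D#m and G#m all belong to that set. G#dim (G#–B–D) is not: scale degree 2 in F# major carries G#m (ii). In F# minor the chord on that degree is G#dim, so here it functions as ii°, borrowed from the parallel minor. Bm (B–D–F#) is not: scale degree 4 in F# major carries B (IV). In F# minor the chord on that degree is Bm, so here it functions as iv, borrowed from the parallel minor. F#m (F#–A–C#) is not: scale degree 1 in F# major carries F# (I). In F# minor the chord on that degree is F#m, so here it functions as i, borrowed from the parallel minor.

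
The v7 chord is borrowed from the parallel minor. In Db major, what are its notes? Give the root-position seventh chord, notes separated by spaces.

The root, Ab, is scale degree 5 — the same note in Db major and Db minor; only the chord quality changes. In Db minor the chord on Ab is Ab–Cb–Eb–Gb.

Ab Cb Eb Gb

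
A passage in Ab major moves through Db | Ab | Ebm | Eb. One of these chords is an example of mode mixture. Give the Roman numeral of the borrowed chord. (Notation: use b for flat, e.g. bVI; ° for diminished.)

Ab major has the diatonic set Ab, Bbm, Cm, Db, Eb, Fm, Gdim. Of the given chords, Db, Ab and Eb are diatonic. Ebm (Eb–Gb–Bb) is not: scale degree 5 in Ab major carries Eb (V). In Ab minor the chord on that degree is Ebm, so here it functions as v, borrowed from the parallel minor.

v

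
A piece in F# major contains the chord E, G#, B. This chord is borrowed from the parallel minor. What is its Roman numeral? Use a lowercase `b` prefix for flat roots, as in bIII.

E is the lowered form of scale degree 7 in F# major (the diatonic degree 7 is E#). Diatonically F# major has E#dim (vii°) on that degree; E–G#–B is instead the major chord native to F# minor, so it takes the label bVII.

bVII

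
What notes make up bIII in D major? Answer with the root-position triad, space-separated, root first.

F A C

bIII is built on the lowered scale degree 3. In D major degree 3 is F#; lowered it becomes F. Stacking thirds in D minor on F gives F–A–C.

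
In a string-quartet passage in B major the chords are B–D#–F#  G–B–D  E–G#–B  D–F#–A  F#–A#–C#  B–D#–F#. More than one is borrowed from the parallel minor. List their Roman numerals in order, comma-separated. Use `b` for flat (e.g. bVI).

In B major the diatonic chords are B, C#m, D#m, E, F#, G#m, A#dim. Of the given chords, B–D#–F# = B, E–G#–B = E and F#–A#–C# = F# are diatonic. But G–B–D is foreign: the diatonic vi on degree 6 is G#m, whereas G comes from B minor. It is labeled bVI. D–F#–A is not: scale degree 3 in B major carries D#m (iii). In B minor the chord on that degree is D, so here it functions as bIII, borrowed from the parallel minor.

bVI, bIII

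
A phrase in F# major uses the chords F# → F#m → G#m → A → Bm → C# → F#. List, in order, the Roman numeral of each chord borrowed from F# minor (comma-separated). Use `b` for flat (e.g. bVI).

i, bIII, iv

F# major has the diatonic set F#, G#m, A#m, B, C#, D#m, E#dim. Of the given chords, F#, G#m and C# are diatonic. F#m (F#–A–C#) is not: scale degree 1 in F# major carries F# (I). In F# minor the chord on that degree is F#m, so here it functions as i, borrowed from the parallel minor. A (A–C#–E) doesn't fit — on degree 3 F# major would have A#m (iii). A is the degree-3 chord of F# minor, so it is the borrowed bIII. Bm (B–D–F#) is not: scale degree 4 in F# major carries B (IV). In F# minor the chord on that degree is Bm, so here it functions as iv, borrowed from the parallel minor.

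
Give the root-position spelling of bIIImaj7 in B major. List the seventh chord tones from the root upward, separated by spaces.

D F# A C#

Scale degree 3 in B major is D#. bIIImaj7 uses the lowered form, D, taken from B minor. Stacking thirds in B minor on D gives D–F#–A–C#.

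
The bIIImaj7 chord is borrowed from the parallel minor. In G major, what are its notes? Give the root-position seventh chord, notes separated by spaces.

Scale degree 3 in G major is B. bIIImaj7 uses the lowered form, Bb, taken from G minor. Stacking thirds in G minor on Bb gives Bb–D–F–A.

Bb D F A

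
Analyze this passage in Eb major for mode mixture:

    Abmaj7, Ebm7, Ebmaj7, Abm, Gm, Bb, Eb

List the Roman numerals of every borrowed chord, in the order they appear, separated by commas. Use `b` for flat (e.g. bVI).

i7, iv

The diatonic triads in Eb major are Eb, Fm, Gm, Ab, Bb, Cm, Ddim. Abmaj7, Ebmaj7, Gm, Bb and Eb are all diatonic. Ebm7 (Eb–Gb–Bb–Db) doesn't fit — on degree 1 Eb major would have Eb (I). Ebm7 is the degree-1 chord of Eb minor, so it is the borrowed i7. Abm (Ab–Cb–Eb) doesn't fit — on degree 4 Eb major would have Ab (IV). Abm is the degree-4 chord of Eb minor, so it is the borrowed iv.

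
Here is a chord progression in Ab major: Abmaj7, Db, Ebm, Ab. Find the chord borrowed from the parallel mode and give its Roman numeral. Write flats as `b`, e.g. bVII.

The diatonic triads in Ab major are Ab, Bbm, Cm, Db, Eb, Fm, Gdim. Abmaj7, Db and Ab are all diatonic. But Ebm (Eb–Gb–Bb) is foreign: the diatonic V on degree 5 is Eb, whereas Ebm comes from Ab minor. It is labeled v.

v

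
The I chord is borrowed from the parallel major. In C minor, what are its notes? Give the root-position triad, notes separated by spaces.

C E G

I is built on scale degree 1, which is C in both C minor and its parallel. Stacking thirds in C major on C gives C–E–G.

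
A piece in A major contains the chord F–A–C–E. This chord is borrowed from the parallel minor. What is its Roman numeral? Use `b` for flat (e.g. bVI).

F is the lowered form of scale degree 6 in A major (the diatonic degree 6 is F#). The diatonic chord on degree 6 would be F#m (vi), but F–A–C–E is the major-seventh chord from A minor. As a borrowed chord it is labeled bVImaj7.

bVImaj7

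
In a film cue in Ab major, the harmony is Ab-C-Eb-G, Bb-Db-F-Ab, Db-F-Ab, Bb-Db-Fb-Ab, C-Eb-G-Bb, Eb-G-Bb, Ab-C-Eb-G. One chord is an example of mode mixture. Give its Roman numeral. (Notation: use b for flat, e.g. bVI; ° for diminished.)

iiø7

Ab major has the diatonic set Ab, Bbm, Cm, Db, Eb, Fm, Gdim. Ab–C–Eb–G = Abmaj7, Bb–Db–F–Ab = Bbm7, Db–F–Ab = Db, C–Eb–G–Bb = Cm7 and Eb–G–Bb = Eb all belong to that set. Bb–Db–Fb–Ab is not: scale degree 2 in Ab major carries Bbm (ii). In Ab minor the chord on that degree is Bbm7b5, so here it functions as iiø7, borrowed from the parallel minor.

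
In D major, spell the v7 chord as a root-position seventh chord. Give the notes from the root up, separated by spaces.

v7 is built on scale degree 5, which is A in both D major and its parallel. Stacking thirds in D minor on A gives A–C–E–G.

A C E G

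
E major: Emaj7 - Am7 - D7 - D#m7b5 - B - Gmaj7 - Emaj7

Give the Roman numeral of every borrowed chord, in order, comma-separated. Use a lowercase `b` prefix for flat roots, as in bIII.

iv7, bVII7, bIIImaj7

E major has the diatonic set E, F#m, G#m, A, B, C#m, D#dim. Emaj7, D#m7b5 and B are all diatonic. But Am7 (A–C–E–G) is foreign: the diatonic IV on degree 4 is A, whereas Am7 comes from E minor. It is labeled iv7. D7 (D–F#–A–C) doesn't fit — on degree 7 E major would have D#dim (vii°). D7 is the degree-7 chord of E minor, so it is the borrowed bVII7. Gmaj7 (G–B–D–F#) doesn't fit — on degree 3 E major would have G#m (iii). Gmaj7 is the degree-3 chord of E minor, so it is the borrowed bIIImaj7.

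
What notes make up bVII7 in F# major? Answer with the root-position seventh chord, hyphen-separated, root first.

Scale degree 7 in F# major is E#. bVII7 uses the lowered form, E, taken from F# minor. Building the dominant-seventh chord from the parallel minor on E: E–G#–B–D.

E-G#-B-D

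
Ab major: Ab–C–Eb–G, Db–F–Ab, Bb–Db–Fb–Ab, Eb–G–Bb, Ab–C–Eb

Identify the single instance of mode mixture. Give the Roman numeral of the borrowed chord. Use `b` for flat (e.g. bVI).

iiø7

The diatonic triads in Ab major are Ab, Bbm, Cm, Db, Eb, Fm, Gdim. Of the given chords, Ab–C–Eb–G = Abmaj7, Db–F–Ab = Db, Eb–G–Bb = Eb and Ab–C–Eb = Ab are diatonic. Bb–Db–Fb–Ab doesn't fit — on degree 2 Ab major would have Bbm (ii). Bbm7b5 is the degree-2 chord of Ab minor, so it is the borrowed iiø7.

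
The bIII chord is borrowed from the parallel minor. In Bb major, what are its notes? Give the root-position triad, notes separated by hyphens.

Db-F-Ab

Scale degree 3 in Bb major is D. bIII uses the lowered form, Db, taken from Bb minor. In Bb minor the chord on Db is Db–F–Ab.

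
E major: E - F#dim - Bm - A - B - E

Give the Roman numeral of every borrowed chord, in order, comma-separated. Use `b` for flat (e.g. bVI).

ii°, v

The diatonic triads in E major are E, F#m, G#m, A, B, C#m, D#dim. E, A and B are all diatonic. F#dim (F#–A–C) is not: scale degree 2 in E major carries F#m (ii). In E minor the chord on that degree is F#dim, so here it functions as ii°, borrowed from the parallel minor. Bm (B–D–F#) is not: scale degree 5 in E major carries B (V). In E minor the chord on that degree is Bm, so here it functions as v, borrowed from the parallel minor.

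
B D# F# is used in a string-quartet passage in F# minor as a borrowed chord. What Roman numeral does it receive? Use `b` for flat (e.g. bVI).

B is scale degree 4 in F# minor. Diatonically F# minor has Bm (iv) on that degree; B–D#–F# is instead the major chord native to F# major, so it takes the label IV.

IV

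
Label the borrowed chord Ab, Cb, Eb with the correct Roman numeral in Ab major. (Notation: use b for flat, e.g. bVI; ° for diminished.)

Ab is scale degree 1 in Ab major. The diatonic chord on degree 1 would be Ab (I), but Ab–Cb–Eb is the minor chord from Ab minor. As a borrowed chord it is labeled i.

i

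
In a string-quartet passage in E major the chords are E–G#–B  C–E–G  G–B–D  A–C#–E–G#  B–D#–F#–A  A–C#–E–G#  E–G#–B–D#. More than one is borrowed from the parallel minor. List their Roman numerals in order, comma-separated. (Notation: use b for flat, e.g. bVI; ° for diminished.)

E major has the diatonic set E, F#m, G#m, A, B, C#m, D#dim. E–G#–B = E, A–C#–E–G# = Amaj7, B–D#–F#–A = B7 and E–G#–B–D# = Emaj7 all belong to that set. C–E–G is not: scale degree 6 in E major carries C#m (vi). In E minor the chord on that degree is C, so here it functions as bVI, borrowed from the parallel minor. G–B–D is not: scale degree 3 in E major carries G#m (iii). In E minor the chord on that degree is G, so here it functions as bIII, borrowed from the parallel minor.

bVI, bIII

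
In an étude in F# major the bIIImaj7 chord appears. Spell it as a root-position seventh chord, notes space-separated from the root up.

A C# E G#

The root of bIIImaj7 is the lowered 3rd degree: A# becomes A. Stacking thirds in F# minor on A gives A–C#–E–G#.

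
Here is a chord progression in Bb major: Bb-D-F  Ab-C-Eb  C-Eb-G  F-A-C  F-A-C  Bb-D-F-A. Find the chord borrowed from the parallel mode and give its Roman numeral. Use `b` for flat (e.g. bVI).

Bb major has the diatonic set Bb, Cm, Dm, Eb, F, Gm, Adim. Bb–D–F = Bb, C–Eb–G = Cm, F–A–C = F and Bb–D–F–A = Bbmaj7 are all diatonic. Ab–C–Eb is not: scale degree 7 in Bb major carries Adim (vii°). In Bb minor the chord on that degree is Ab, so here it functions as bVII, borrowed from the parallel minor.

bVII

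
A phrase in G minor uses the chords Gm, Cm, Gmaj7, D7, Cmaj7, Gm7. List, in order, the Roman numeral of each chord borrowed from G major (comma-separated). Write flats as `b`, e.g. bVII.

Imaj7, IVmaj7

In G minor (with V from harmonic minor) the diatonic chords are Gm, Adim, Bb, Cm, D, Eb, F. Gm, Cm, D7 and Gm7 are all diatonic. Gmaj7 (G–B–D–F#) doesn't fit — on degree 1 G minor would have Gm (i). Gmaj7 is the degree-1 chord of G major, so it is the borrowed Imaj7. But Cmaj7 (C–E–G–B) is foreign: the diatonic iv on degree 4 is Cm, whereas Cmaj7 comes from G major. It is labeled IVmaj7.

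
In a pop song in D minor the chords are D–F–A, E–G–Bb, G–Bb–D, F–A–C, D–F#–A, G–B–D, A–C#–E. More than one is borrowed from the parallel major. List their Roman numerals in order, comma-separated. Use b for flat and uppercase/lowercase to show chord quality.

In D minor (with V from harmonic minor) the diatonic chords are Dm, Edim, F, Gm, A, Bb, C. D–F–A = Dm, E–G–Bb = Edim, G–Bb–D = Gm, F–A–C = F and A–C#–E = A all belong to that set. D–F#–A is not: scale degree 1 in D minor carries Dm (i). In D major the chord on that degree is D, so here it functions as I, borrowed from the parallel major. But G–B–D is foreign: the diatonic iv on degree 4 is Gm, whereas G comes from D major. It is labeled IV.

I, IV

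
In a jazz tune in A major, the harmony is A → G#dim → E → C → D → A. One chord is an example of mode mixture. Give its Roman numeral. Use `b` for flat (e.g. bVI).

In A major the diatonic chords are A, Bm, C#m, D, E, F#m, G#dim. Of the given chords, A, G#dim, E and D are diatonic. But C (C–E–G) is foreign: the diatonic iii on degree 3 is C#m, whereas C comes from A minor. It is labeled bIII.

bIII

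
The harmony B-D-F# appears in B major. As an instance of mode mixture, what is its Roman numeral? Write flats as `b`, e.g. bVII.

B is scale degree 1 in B major. The diatonic chord on degree 1 would be B (I), but B–D–F# is the minor chord from B minor. As a borrowed chord it is labeled i.

i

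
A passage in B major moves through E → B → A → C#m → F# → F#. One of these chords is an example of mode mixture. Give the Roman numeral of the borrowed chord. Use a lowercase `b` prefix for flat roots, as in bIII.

In B major the diatonic chords are B, C#m, D#m, E, F#, G#m, A#dim. Of the given chords, E, B, C#m and F# are diatonic. A (A–C#–E) is not: scale degree 7 in B major carries A#dim (vii°). In B minor the chord on that degree is A, so here it functions as bVII, borrowed from the parallel minor.

bVII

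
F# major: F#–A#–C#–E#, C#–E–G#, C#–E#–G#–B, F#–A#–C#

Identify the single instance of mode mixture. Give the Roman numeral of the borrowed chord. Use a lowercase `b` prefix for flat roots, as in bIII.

v

In F# major the diatonic chords are F#, G#m, A#m, B, C#, D#m, E#dim. F#–A#–C#–E# = F#maj7, C#–E#–G#–B = C#7 and F#–A#–C# = F# are all diatonic. But C#–E–G# is foreign: the diatonic V on degree 5 is C#, whereas C#m comes from F# minor. It is labeled v.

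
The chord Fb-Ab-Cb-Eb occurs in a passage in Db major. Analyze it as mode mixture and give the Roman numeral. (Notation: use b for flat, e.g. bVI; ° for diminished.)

bIIImaj7

In Db major scale degree 3 is F; Fb is its lowered form, from Db minor. Diatonically Db major has Fm (iii) on that degree; Fb–Ab–Cb–Eb is instead the major-seventh chord native to Db minor, so it takes the label bIIImaj7.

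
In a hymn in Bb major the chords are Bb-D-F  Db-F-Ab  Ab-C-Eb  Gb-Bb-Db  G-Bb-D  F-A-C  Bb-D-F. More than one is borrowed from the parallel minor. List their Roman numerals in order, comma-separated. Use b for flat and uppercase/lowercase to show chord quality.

Bb major has the diatonic set Bb, Cm, Dm, Eb, F, Gm, Adim. Of the given chords, Bb–D–F = Bb, G–Bb–D = Gm and F–A–C = F are diatonic. Db–F–Ab doesn't fit — on degree 3 Bb major would have Dm (iii). Db is the degree-3 chord of Bb minor, so it is the borrowed bIII. Ab–C–Eb doesn't fit — on degree 7 Bb major would have Adim (vii°). Ab is the degree-7 chord of Bb minor, so it is the borrowed bVII. But Gb–Bb–Db is foreign: the diatonic vi on degree 6 is Gm, whereas Gb comes from Bb minor. It is labeled bVI.

bIII, bVII, bVI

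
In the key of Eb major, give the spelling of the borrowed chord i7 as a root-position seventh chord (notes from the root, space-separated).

i7 is built on scale degree 1, which is Eb in both Eb major and its parallel. In Eb minor the chord on Eb is Eb–Gb–Bb–Db.

Eb Gb Bb Db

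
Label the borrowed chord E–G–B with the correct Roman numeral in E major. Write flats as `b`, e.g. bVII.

i

E is scale degree 1 in E major. Diatonically E major has E (I) on that degree; E–G–B is instead the minor chord native to E minor, so it takes the label i.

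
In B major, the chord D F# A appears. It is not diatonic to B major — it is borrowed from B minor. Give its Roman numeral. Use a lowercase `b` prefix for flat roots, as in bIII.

bIII

In B major scale degree 3 is D#; D is its lowered form, from B minor. D–F#–A is a major chord — the form found in B minor, not the diatonic iii (D#m). Borrowed into B major it is written bIII.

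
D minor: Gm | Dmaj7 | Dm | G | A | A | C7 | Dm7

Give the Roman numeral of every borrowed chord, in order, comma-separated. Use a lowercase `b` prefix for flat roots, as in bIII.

The diatonic triads in D minor (with V from harmonic minor) are Dm, Edim, F, Gm, A, Bb, C. Of the given chords, Gm, Dm, A, C7 and Dm7 are diatonic. But Dmaj7 (D–F#–A–C#) is foreign: the diatonic i on degree 1 is Dm, whereas Dmaj7 comes from D major. It is labeled Imaj7. But G (G–B–D) is foreign: the diatonic iv on degree 4 is Gm, whereas G comes from D major. It is labeled IV.

Imaj7, IV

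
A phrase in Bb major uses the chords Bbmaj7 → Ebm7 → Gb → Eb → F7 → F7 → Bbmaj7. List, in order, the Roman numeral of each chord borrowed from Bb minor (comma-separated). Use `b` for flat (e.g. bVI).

iv7, bVI

Bb major has the diatonic set Bb, Cm, Dm, Eb, F, Gm, Adim. Bbmaj7, Eb and F7 are all diatonic. But Ebm7 (Eb–Gb–Bb–Db) is foreign: the diatonic IV on degree 4 is Eb, whereas Ebm7 comes from Bb minor. It is labeled iv7. Gb (Gb–Bb–Db) is not: scale degree 6 in Bb major carries Gm (vi). In Bb minor the chord on that degree is Gb, so here it functions as bVI, borrowed from the parallel minor.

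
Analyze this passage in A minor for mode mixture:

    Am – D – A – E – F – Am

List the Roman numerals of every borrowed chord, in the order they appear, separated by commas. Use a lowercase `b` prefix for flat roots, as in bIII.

In A minor (with V from harmonic minor) the diatonic chords are Am, Bdim, C, Dm, E, F, G. Am, E and F are all diatonic. But D (D–F#–A) is foreign: the diatonic iv on degree 4 is Dm, whereas D comes from A major. It is labeled IV. A (A–C#–E) is not: scale degree 1 in A minor carries Am (i). In A major the chord on that degree is A, so here it functions as I, borrowed from the parallel major.

IV, I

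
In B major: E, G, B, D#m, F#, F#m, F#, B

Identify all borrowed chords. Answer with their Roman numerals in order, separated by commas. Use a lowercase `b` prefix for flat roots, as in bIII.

The diatonic triads in B major are B, C#m, D#m, E, F#, G#m, A#dim. E, B, D#m and F# all belong to that set. G (G–B–D) doesn't fit — on degree 6 B major would have G#m (vi). G is the degree-6 chord of B minor, so it is the borrowed bVI. F#m (F#–A–C#) doesn't fit — on degree 5 B major would have F# (V). F#m is the degree-5 chord of B minor, so it is the borrowed v.

bVI, v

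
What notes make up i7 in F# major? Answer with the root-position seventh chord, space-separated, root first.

i7 is built on scale degree 1, which is F# in both F# major and its parallel. Building the minor-seventh chord from the parallel minor on F#: F#–A–C#–E.

F# A C# E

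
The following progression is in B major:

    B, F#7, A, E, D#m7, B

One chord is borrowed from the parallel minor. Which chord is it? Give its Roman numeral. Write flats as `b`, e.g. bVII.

bVII

The diatonic triads in B major are B, C#m, D#m, E, F#, G#m, A#dim. Of the given chords, B, F#7, E and D#m7 are diatonic. A (A–C#–E) is not: scale degree 7 in B major carries A#dim (vii°). In B minor the chord on that degree is A, so here it functions as bVII, borrowed from the parallel minor.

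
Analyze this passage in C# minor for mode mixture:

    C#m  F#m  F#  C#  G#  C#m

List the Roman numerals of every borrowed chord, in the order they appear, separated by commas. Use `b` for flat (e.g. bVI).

IV, I

C# minor has the diatonic set C#m, D#dim, E, F#m, G#, A, B (with V from harmonic minor). Of the given chords, C#m, F#m and G# are diatonic. But F# (F#–A#–C#) is foreign: the diatonic iv on degree 4 is F#m, whereas F# comes from C# major. It is labeled IV. C# (C#–E#–G#) doesn't fit — on degree 1 C# minor would have C#m (i). C# is the degree-1 chord of C# major, so it is the borrowed I.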